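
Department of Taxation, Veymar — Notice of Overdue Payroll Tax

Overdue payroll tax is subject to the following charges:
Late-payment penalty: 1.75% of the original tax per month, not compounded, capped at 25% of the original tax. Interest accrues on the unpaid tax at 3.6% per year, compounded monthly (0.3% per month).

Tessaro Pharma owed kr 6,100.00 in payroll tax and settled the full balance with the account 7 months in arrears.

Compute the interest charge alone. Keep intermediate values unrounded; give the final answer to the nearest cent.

kr 129.26

Interest: kr 6,100.00 × ((1 + 0.003)^7 − 1) = kr 6,100.00 × 0.0211899… = kr 129.2587…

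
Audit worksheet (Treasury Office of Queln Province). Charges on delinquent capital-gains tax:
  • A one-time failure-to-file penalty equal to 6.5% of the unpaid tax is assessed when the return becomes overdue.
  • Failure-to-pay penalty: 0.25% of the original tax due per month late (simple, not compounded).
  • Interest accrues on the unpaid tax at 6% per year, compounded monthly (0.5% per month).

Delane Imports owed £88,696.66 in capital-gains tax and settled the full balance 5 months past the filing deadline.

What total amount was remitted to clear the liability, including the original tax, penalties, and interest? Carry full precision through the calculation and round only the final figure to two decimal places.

£97,810.35

Failure-to-file penalty: 6.5% × £88,696.66 = £5,765.28…
Failure-to-pay penalty: 5 × 0.25% × £88,696.66 = £1,108.71…
Interest: £88,696.66 × ((1 + 0.005)^5 − 1) = £88,696.66 × 0.0252513… = £2,239.7018…
Total = £88,696.66 + £6,873.9912… + £2,239.7018… = £97,810.35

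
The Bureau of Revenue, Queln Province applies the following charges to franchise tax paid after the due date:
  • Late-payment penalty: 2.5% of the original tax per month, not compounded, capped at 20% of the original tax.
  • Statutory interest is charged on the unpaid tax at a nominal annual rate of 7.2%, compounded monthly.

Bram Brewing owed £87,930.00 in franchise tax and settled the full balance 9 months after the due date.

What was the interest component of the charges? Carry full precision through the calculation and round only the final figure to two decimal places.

£4,863.79

Interest (7.2%/yr ÷ 12 = 0.6%/month): £87,930.00 × ((1 + 0.006)^9 − 1) = £4,863.7871…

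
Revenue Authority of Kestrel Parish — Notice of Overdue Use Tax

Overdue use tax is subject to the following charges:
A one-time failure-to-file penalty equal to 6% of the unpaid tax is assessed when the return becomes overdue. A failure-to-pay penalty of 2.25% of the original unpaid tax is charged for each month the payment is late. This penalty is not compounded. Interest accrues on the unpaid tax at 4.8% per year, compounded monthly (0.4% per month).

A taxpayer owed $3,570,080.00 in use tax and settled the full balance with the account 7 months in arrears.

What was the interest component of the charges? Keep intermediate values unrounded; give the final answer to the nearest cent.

$101,169.82

Interest: $3,570,080.00 × ((1 + 0.004)^7 − 1) = $3,570,080.00 × 0.0283382… = $101,169.8159…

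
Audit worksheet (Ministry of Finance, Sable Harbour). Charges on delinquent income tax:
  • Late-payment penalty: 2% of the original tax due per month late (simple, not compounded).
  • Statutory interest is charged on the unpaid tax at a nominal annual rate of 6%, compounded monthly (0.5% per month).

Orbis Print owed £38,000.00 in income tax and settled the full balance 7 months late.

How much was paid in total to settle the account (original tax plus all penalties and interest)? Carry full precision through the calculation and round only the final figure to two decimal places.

£44,670.12

Late-payment penalty = 2% × £38,000.00 × 7 mo = £5,320.00
Interest: £38,000.00 × ((1 + 0.005)^7 − 1) = £38,000.00 × 0.0355294… = £1,350.1171…
Total = £38,000.00 + £5,320.0000 + £1,350.1171… = £44,670.12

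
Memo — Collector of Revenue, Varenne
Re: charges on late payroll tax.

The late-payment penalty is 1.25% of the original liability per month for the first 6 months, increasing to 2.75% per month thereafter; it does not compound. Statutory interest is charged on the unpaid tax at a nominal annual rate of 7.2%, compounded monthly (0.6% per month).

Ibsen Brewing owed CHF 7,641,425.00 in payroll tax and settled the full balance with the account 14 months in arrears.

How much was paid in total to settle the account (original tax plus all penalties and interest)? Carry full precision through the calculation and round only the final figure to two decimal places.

Penalty, months 1–6: 6 × 1.25% × CHF 7,641,425.00 = CHF 573,106.88…
Penalty, months 7–14: 8 × 2.75% × CHF 7,641,425.00 = CHF 1,681,113.50
Interest: CHF 7,641,425.00 × ((1 + 0.006)^14 − 1) = CHF 7,641,425.00 × 0.0873559… = CHF 667,523.8409…
Total = CHF 7,641,425.00 + CHF 2,254,220.3750 + CHF 667,523.8409… = CHF 10,563,169.22

CHF 10,563,169.22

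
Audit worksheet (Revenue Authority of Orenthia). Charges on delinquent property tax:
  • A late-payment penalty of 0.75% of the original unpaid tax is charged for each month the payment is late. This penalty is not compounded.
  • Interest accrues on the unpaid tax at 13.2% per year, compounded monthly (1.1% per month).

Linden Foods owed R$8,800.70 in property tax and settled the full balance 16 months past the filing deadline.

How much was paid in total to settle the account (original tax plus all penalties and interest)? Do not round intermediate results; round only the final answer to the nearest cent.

R$11,540.29

Late-payment penalty: 16 × 0.75% × R$8,800.70 = R$1,056.08…
Interest: R$8,800.70 × ((1 + 0.011)^16 − 1) = R$8,800.70 × 0.1912927… = R$1,683.5099…
Total = R$8,800.70 + R$1,056.0840 + R$1,683.5099… = R$11,540.29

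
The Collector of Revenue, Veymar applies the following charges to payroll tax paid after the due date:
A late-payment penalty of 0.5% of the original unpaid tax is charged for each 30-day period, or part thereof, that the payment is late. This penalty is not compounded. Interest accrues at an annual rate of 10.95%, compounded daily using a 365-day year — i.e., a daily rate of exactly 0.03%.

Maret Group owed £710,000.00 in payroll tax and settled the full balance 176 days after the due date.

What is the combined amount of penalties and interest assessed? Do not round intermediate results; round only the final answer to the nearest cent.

Penalty periods: ⌈176/30⌉ = 6; penalty = 6 × 0.5% × £710,000.00 = £21,300.00
Interest: £710,000.00 × ((1 + 0.0003)^176 − 1) = £710,000.00 × 0.05421043… = £38,489.4071…
Penalties + interest = £21,300.0000 + £38,489.4071… = £59,789.41

£59,789.41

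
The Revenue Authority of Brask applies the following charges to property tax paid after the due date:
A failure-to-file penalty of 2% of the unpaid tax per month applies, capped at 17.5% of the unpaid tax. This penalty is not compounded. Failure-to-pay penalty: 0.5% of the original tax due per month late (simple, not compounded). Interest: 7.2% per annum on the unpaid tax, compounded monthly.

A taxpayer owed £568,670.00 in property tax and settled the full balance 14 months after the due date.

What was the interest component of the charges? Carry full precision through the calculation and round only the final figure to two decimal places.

£49,676.70

Interest (7.2%/yr ÷ 12 = 0.6%/month): £568,670.00 × ((1 + 0.006)^14 − 1) = £49,676.7007…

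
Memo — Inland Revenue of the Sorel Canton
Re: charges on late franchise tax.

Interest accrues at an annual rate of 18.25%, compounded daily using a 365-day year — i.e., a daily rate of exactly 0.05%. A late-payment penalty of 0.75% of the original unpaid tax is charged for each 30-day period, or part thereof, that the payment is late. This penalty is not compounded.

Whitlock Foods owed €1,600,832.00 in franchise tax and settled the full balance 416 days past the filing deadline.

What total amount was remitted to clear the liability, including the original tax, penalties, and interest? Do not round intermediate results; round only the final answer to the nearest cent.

Penalty periods: ⌈416/30⌉ = 14; penalty = 14 × 0.75% × €1,600,832.00 = €168,087.36
Interest: €1,600,832.00 × ((1 + 0.0005)^416 − 1) = €1,600,832.00 × 0.23114917… = €370,030.9872…
Total = €1,600,832.00 + €168,087.3600 + €370,030.9872… = €2,138,950.35

€2,138,950.35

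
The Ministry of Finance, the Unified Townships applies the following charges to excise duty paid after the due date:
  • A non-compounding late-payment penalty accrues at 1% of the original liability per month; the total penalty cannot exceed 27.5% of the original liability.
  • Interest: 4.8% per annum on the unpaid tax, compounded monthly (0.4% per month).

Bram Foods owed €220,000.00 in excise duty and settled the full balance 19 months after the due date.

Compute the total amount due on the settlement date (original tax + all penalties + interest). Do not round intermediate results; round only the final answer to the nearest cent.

Penalty: 19 × 1% × €220,000.00 = €41,800.00 (below the 27.5% cap of €60,500.00)
Interest: €220,000.00 × ((1 + 0.004)^19 − 1) = €220,000.00 × 0.0787990… = €17,335.7845…
Total = €220,000.00 + €41,800.0000 + €17,335.7845… = €279,135.78

€279,135.78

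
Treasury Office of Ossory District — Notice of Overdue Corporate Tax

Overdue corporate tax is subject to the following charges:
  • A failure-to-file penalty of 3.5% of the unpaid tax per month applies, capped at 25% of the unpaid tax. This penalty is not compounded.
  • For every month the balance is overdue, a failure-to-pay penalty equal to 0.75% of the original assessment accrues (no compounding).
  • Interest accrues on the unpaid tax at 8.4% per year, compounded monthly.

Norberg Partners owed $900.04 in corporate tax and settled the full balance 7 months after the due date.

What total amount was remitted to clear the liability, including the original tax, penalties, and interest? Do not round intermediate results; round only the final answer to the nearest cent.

$1,212.84

Failure-to-file: 7 × 3.5% × $900.04 = $220.51… (under the 25% cap)
Failure-to-pay penalty: 7 × 0.75% × $900.04 = $47.25…
Interest (8.4%/yr ÷ 12 = 0.7%/month): $900.04 × ((1 + 0.007)^7 − 1) = $45.0390…
Total = $900.04 + $267.7619 + $45.0390… = $1,212.84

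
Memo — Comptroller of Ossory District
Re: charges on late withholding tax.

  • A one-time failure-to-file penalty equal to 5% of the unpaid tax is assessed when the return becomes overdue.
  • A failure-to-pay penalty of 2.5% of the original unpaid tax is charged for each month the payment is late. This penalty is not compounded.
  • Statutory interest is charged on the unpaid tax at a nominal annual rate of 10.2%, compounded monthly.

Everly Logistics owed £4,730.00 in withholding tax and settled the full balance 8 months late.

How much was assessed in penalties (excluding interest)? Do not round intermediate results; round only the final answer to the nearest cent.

Failure-to-file penalty: 5% × £4,730.00 = £236.50
Failure-to-pay penalty = 2.5% × £4,730.00 × 8 mo = £946.00
Total penalty = £236.50 + £946.00 = £1,182.50

£1,182.50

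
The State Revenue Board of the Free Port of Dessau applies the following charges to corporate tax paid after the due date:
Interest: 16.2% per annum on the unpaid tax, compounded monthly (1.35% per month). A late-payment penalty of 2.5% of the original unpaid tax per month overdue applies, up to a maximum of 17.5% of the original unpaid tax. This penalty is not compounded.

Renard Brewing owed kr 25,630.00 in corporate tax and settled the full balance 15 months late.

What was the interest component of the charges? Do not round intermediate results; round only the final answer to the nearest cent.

kr 5,710.43

Interest: kr 25,630.00 × ((1 + 0.0135)^15 − 1) = kr 25,630.00 × 0.2228024… = kr 5,710.4264…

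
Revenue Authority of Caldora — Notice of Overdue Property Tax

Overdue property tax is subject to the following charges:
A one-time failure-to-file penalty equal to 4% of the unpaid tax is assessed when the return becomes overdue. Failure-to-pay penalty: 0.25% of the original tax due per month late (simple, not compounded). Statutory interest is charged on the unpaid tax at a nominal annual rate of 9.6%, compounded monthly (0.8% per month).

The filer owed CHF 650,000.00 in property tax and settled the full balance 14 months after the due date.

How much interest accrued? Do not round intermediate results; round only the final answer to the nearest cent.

Interest: CHF 650,000.00 × ((1 + 0.008)^14 − 1) = CHF 650,000.00 × 0.1180145… = CHF 76,709.4474…

CHF 76,709.45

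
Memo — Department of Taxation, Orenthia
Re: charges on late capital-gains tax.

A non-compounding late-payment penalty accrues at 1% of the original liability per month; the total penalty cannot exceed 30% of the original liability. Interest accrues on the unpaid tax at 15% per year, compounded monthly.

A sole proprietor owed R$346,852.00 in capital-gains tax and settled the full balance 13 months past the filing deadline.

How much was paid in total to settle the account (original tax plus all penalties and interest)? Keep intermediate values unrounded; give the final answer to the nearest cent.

Penalty: 13 × 1% × R$346,852.00 = R$45,090.76 (below the 30% cap of R$104,055.60)
Interest (15%/yr ÷ 12 = 1.25%/month): R$346,852.00 × ((1 + 0.0125)^13 − 1) = R$60,790.6513…
Total = R$346,852.00 + R$45,090.7600 + R$60,790.6513… = R$452,733.41

R$452,733.41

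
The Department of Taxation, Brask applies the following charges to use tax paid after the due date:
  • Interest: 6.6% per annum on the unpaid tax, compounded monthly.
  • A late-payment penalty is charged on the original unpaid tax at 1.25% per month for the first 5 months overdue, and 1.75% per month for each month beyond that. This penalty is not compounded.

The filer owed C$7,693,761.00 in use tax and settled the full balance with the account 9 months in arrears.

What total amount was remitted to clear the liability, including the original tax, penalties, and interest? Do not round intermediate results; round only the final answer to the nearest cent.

Penalty, months 1–5: 5 × 1.25% × C$7,693,761.00 = C$480,860.06…
Penalty, months 6–9: 4 × 1.75% × C$7,693,761.00 = C$538,563.27
Interest (6.6%/yr ÷ 12 = 0.55%/month): C$7,693,761.00 × ((1 + 0.0055)^9 − 1) = C$389,328.0914…
Total = C$7,693,761.00 + C$1,019,423.3325 + C$389,328.0914… = C$9,102,512.42

C$9,102,512.42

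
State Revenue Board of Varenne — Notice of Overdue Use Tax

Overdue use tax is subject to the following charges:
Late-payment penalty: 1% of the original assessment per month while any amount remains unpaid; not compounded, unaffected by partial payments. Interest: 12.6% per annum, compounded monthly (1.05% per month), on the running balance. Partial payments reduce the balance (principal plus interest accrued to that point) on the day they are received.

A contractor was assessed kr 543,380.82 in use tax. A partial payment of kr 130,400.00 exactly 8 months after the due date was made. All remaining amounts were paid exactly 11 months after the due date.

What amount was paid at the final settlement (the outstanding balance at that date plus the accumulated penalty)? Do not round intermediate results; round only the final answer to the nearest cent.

Balance at month 8: kr 543,380.8200 × (1 + 0.0105)^8 = kr 590,737.9175…
After kr 130,400.00 payment: kr 590,737.9175… − kr 130,400.00 = kr 460,337.9175…
Balance at month 11: kr 460,337.9175… × (1 + 0.0105)^3 = kr 474,991.3515…
Penalty: 11 × 1% × kr 543,380.82 = kr 59,771.89…
Final settlement = outstanding balance + penalty = kr 474,991.3515… + kr 59,771.89… = kr 534,763.24

kr 534,763.24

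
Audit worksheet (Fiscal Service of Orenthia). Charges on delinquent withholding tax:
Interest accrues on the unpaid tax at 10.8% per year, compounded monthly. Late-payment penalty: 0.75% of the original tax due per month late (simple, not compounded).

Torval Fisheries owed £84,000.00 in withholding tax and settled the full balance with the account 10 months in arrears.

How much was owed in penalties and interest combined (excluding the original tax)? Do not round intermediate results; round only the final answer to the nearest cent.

£14,173.65

Late-payment penalty: 10 × 0.75% × £84,000.00 = £6,300.00
Interest (10.8%/yr ÷ 12 = 0.9%/month): £84,000.00 × ((1 + 0.009)^10 − 1) = £7,873.6453…
Penalties + interest = £6,300.0000 + £7,873.6453… = £14,173.65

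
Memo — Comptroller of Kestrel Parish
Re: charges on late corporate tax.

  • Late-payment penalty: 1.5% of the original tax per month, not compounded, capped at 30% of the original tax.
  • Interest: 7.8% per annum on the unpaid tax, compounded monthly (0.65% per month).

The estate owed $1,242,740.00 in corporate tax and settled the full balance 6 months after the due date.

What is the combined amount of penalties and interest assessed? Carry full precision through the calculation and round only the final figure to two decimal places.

Penalty: 6 × 1.5% × $1,242,740.00 = $111,846.60 (below the 30% cap of $372,822.00)
Interest: $1,242,740.00 × ((1 + 0.0065)^6 − 1) = $1,242,740.00 × 0.0396393… = $49,261.3056…
Penalties + interest = $111,846.6000 + $49,261.3056… = $161,107.91

$161,107.91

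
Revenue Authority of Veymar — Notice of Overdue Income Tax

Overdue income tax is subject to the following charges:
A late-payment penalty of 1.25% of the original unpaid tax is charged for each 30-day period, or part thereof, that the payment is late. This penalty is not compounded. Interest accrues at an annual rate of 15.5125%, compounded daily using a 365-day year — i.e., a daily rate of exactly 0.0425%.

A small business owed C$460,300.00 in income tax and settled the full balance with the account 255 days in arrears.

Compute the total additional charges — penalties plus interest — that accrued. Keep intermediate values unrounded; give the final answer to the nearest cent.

C$104,460.45

Penalty periods: ⌈255/30⌉ = 9; penalty = 9 × 1.25% × C$460,300.00 = C$51,783.75
Interest: C$460,300.00 × ((1 + 0.000425)^255 − 1) = C$460,300.00 × 0.11443993… = C$52,676.7013…
Penalties + interest = C$51,783.7500 + C$52,676.7013… = C$104,460.45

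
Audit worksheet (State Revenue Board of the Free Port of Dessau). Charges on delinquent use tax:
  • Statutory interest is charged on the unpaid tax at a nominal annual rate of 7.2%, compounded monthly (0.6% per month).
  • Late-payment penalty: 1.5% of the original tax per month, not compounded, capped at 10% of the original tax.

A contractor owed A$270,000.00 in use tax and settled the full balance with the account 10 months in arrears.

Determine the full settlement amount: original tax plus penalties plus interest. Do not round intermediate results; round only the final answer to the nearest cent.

A$313,644.47

Penalty (uncapped): 10 × 1.5% × A$270,000.00 = A$40,500.00; cap = 10% × A$270,000.00 = A$27,000.00 → penalty = A$27,000.00
Interest: A$270,000.00 × ((1 + 0.006)^10 − 1) = A$270,000.00 × 0.0616462… = A$16,644.4724…
Total = A$270,000.00 + A$27,000.0000 + A$16,644.4724… = A$313,644.47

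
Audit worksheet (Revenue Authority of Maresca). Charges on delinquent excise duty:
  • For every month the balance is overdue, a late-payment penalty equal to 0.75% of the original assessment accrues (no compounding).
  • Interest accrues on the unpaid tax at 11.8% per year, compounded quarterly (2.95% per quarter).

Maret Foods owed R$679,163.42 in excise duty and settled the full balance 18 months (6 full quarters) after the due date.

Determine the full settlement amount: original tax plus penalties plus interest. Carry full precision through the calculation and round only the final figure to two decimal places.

R$900,284.56

Late-payment penalty: 18 × 0.75% × R$679,163.42 = R$91,687.06…
Interest: R$679,163.42 × ((1 + 0.0295)^6 − 1) = R$679,163.42 × 0.1905787… = R$129,434.0764…
Total = R$679,163.42 + R$91,687.0617 + R$129,434.0764… = R$900,284.56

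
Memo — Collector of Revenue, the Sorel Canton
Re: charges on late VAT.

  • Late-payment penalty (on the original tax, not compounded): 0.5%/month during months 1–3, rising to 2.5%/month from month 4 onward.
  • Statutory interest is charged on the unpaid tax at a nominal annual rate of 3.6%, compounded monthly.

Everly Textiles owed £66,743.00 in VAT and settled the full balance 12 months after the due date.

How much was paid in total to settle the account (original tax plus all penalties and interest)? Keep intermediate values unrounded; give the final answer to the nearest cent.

£85,204.11

Penalty, months 1–3: 3 × 0.5% × £66,743.00 = £1,001.15…
Penalty, months 4–12: 9 × 2.5% × £66,743.00 = £15,017.18…
Interest (3.6%/yr ÷ 12 = 0.3%/month): £66,743.00 × ((1 + 0.003)^12 − 1) = £2,442.7925…
Total = £66,743.00 + £16,018.3200 + £2,442.7925… = £85,204.11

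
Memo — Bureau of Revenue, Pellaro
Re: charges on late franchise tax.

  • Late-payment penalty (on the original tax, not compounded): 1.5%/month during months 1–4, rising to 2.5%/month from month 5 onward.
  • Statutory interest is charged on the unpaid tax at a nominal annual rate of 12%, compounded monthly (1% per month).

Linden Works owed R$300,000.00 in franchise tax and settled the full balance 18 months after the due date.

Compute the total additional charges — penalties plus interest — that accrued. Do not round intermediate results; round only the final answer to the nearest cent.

Penalty, months 1–4: 4 × 1.5% × R$300,000.00 = R$18,000.00
Penalty, months 5–18: 14 × 2.5% × R$300,000.00 = R$105,000.00
Interest: R$300,000.00 × ((1 + 0.01)^18 − 1) = R$300,000.00 × 0.1961475… = R$58,844.2427…
Penalties + interest = R$123,000.0000 + R$58,844.2427… = R$181,844.24

R$181,844.24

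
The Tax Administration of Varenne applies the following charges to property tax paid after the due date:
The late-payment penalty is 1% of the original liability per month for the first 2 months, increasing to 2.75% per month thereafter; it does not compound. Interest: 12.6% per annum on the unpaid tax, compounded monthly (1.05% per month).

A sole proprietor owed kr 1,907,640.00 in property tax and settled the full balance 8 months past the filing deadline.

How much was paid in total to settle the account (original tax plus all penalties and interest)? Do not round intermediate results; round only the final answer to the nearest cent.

kr 2,426,809.35

Penalty, months 1–2: 2 × 1% × kr 1,907,640.00 = kr 38,152.80
Penalty, months 3–8: 6 × 2.75% × kr 1,907,640.00 = kr 314,760.60
Interest: kr 1,907,640.00 × ((1 + 0.0105)^8 − 1) = kr 1,907,640.00 × 0.0871527… = kr 166,255.9481…
Total = kr 1,907,640.00 + kr 352,913.4000 + kr 166,255.9481… = kr 2,426,809.35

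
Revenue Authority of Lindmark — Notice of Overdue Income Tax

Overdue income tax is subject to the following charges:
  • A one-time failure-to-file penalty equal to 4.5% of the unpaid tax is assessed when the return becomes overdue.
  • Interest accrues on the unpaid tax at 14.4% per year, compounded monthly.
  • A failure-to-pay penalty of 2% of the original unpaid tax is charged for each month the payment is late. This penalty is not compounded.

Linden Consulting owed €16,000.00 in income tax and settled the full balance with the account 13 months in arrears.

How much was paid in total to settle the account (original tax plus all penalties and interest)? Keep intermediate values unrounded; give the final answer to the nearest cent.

€23,563.86

Failure-to-file penalty: 4.5% × €16,000.00 = €720.00
Failure-to-pay penalty: 13 × 2% × €16,000.00 = €4,160.00
Interest (14.4%/yr ÷ 12 = 1.2%/month): €16,000.00 × ((1 + 0.012)^13 − 1) = €2,683.8618…
Total = €16,000.00 + €4,880.0000 + €2,683.8618… = €23,563.86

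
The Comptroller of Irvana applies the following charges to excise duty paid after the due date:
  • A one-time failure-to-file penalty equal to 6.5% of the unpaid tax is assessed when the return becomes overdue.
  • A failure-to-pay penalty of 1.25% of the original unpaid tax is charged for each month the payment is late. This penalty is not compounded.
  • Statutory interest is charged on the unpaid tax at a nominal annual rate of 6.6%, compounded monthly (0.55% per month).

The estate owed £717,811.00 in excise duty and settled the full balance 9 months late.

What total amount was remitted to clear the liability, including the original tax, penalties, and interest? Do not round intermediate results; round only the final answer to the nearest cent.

£881,545.91

Failure-to-file penalty: 6.5% × £717,811.00 = £46,657.72…
Failure-to-pay penalty = 1.25% × £717,811.00 × 9 mo = £80,753.74…
Interest: £717,811.00 × ((1 + 0.0055)^9 − 1) = £717,811.00 × 0.0506031… = £36,323.4557…
Total = £717,811.00 + £127,411.4525 + £36,323.4557… = £881,545.91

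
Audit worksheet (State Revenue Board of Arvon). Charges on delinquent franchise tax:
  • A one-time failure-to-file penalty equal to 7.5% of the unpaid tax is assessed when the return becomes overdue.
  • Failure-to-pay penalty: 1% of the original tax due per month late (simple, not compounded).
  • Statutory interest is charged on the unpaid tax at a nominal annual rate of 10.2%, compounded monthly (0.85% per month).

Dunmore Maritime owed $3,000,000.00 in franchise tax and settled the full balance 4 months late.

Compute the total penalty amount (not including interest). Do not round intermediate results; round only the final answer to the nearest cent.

$345,000.00

Failure-to-file penalty: 7.5% × $3,000,000.00 = $225,000.00
Failure-to-pay penalty = 1% × $3,000,000.00 × 4 mo = $120,000.00
Total penalty = $225,000.00 + $120,000.00 = $345,000.00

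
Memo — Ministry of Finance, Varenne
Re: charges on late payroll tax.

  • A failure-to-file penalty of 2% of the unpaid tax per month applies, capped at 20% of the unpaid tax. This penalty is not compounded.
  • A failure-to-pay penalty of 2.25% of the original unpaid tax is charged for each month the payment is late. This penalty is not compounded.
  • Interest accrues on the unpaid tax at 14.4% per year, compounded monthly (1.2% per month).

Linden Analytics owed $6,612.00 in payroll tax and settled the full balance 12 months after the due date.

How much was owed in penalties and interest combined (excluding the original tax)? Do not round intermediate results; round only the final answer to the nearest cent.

Failure-to-file: 12 × 2% × $6,612.00 = $1,586.88, capped at 20% × $6,612.00 = $1,322.40
Failure-to-pay penalty = 2.25% × $6,612.00 × 12 mo = $1,785.24
Interest: $6,612.00 × ((1 + 0.012)^12 − 1) = $6,612.00 × 0.1538946… = $1,017.5513…
Penalties + interest = $3,107.6400 + $1,017.5513… = $4,125.19

$4,125.19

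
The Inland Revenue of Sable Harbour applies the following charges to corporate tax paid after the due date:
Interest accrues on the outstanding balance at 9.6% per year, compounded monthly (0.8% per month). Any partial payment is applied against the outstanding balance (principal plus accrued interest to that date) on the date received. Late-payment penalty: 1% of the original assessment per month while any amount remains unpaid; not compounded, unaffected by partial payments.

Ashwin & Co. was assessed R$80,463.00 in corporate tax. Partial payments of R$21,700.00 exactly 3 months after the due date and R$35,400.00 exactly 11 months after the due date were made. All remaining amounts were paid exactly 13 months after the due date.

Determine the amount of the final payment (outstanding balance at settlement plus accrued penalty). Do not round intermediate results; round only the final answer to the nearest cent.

R$40,236.52

Balance at month 3: R$80,463.0000 × (1 + 0.008)^3 = R$82,409.6021…
After R$21,700.00 payment: R$82,409.6021… − R$21,700.00 = R$60,709.6021…
Balance at month 11: R$60,709.6021… × (1 + 0.008)^8 = R$64,705.5664…
After R$35,400.00 payment: R$64,705.5664… − R$35,400.00 = R$29,305.5664…
Balance at month 13: R$29,305.5664… × (1 + 0.008)^2 = R$29,776.3310…
Penalty: 13 × 1% × R$80,463.00 = R$10,460.19
Final settlement = outstanding balance + penalty = R$29,776.3310… + R$10,460.19 = R$40,236.52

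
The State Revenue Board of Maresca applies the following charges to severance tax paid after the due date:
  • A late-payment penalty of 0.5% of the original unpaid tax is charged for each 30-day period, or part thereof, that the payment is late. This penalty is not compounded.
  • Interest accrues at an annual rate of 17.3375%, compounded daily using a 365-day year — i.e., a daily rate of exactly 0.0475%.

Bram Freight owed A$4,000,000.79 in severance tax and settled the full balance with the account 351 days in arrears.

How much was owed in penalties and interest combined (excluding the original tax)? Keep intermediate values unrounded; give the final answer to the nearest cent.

Penalty periods: ⌈351/30⌉ = 12; penalty = 12 × 0.5% × A$4,000,000.79 = A$240,000.05…
Interest: A$4,000,000.79 × ((1 + 0.000475)^351 − 1) = A$4,000,000.79 × 0.18138256… = A$725,530.3914…
Penalties + interest = A$240,000.0474 + A$725,530.3914… = A$965,530.44

A$965,530.44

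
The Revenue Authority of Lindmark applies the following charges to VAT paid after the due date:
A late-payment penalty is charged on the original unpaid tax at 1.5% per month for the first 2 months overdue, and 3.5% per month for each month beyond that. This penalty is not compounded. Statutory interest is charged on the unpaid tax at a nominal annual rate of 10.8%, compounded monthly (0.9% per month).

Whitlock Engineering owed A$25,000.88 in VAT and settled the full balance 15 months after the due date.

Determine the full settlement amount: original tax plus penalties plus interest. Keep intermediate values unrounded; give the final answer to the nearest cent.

A$40,722.58

Penalty, months 1–2: 2 × 1.5% × A$25,000.88 = A$750.03…
Penalty, months 3–15: 13 × 3.5% × A$25,000.88 = A$11,375.40…
Interest: A$25,000.88 × ((1 + 0.009)^15 − 1) = A$25,000.88 × 0.1438458… = A$3,596.2724…
Total = A$25,000.88 + A$12,125.4268 + A$3,596.2724… = A$40,722.58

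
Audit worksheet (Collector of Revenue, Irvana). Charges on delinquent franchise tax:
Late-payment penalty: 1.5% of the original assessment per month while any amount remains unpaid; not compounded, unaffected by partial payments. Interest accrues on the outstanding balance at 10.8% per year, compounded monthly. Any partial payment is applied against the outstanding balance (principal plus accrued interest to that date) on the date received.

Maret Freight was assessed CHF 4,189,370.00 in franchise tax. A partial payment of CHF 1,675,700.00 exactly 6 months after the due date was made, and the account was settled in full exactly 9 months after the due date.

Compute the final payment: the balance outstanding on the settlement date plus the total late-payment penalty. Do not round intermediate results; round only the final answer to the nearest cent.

Monthly rate = 10.8% ÷ 12 = 0.9%
Balance at month 6: CHF 4,189,370.0000 × (1 + 0.009)^6 = CHF 4,420,747.5593…
After CHF 1,675,700.00 payment: CHF 4,420,747.5593… − CHF 1,675,700.00 = CHF 2,745,047.5593…
Balance at month 9: CHF 2,745,047.5593… × (1 + 0.009)^3 = CHF 2,819,832.8911…
Penalty: 9 × 1.5% × CHF 4,189,370.00 = CHF 565,564.95
Final settlement = outstanding balance + penalty = CHF 2,819,832.8911… + CHF 565,564.95 = CHF 3,385,397.84

CHF 3,385,397.84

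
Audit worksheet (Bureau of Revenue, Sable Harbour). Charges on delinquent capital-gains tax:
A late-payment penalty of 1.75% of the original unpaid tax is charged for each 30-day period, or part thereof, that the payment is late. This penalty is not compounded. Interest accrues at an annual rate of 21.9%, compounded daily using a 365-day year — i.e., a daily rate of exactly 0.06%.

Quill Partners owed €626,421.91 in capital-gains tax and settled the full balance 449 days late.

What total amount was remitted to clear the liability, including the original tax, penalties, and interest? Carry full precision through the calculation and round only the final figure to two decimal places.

€984,467.73

Penalty periods: ⌈449/30⌉ = 15; penalty = 15 × 1.75% × €626,421.91 = €164,435.75…
Interest: €626,421.91 × ((1 + 0.0006)^449 − 1) = €626,421.91 × 0.30907295… = €193,610.0655…
Total = €626,421.91 + €164,435.7514… + €193,610.0655… = €984,467.73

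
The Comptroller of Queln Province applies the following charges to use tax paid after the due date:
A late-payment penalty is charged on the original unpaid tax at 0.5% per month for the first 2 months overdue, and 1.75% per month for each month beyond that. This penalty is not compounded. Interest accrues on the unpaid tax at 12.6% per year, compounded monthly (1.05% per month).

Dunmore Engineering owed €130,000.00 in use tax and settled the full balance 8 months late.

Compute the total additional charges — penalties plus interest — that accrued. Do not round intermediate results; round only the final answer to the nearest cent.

Penalty, months 1–2: 2 × 0.5% × €130,000.00 = €1,300.00
Penalty, months 3–8: 6 × 1.75% × €130,000.00 = €13,650.00
Interest: €130,000.00 × ((1 + 0.0105)^8 − 1) = €130,000.00 × 0.0871527… = €11,329.8491…
Penalties + interest = €14,950.0000 + €11,329.8491… = €26,279.85

€26,279.85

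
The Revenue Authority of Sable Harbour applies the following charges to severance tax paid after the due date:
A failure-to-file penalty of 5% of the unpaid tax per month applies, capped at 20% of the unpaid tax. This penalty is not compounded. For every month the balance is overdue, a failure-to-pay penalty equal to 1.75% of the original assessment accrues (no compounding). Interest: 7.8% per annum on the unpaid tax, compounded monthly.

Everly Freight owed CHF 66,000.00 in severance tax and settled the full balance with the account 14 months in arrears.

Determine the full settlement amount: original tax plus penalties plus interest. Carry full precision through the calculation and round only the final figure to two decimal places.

CHF 101,636.47

Failure-to-file: 14 × 5% × CHF 66,000.00 = CHF 46,200.00, capped at 20% × CHF 66,000.00 = CHF 13,200.00
Failure-to-pay penalty = 1.75% × CHF 66,000.00 × 14 mo = CHF 16,170.00
Interest (7.8%/yr ÷ 12 = 0.65%/month): CHF 66,000.00 × ((1 + 0.0065)^14 − 1) = CHF 6,266.4706…
Total = CHF 66,000.00 + CHF 29,370.0000 + CHF 6,266.4706… = CHF 101,636.47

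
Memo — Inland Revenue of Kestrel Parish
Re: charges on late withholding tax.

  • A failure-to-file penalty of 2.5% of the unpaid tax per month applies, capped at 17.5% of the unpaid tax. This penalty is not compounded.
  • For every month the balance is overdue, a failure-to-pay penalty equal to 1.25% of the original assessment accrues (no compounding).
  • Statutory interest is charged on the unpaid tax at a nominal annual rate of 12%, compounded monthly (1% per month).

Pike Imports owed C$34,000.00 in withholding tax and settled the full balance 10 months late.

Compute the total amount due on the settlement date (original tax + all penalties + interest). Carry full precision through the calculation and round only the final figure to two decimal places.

Failure-to-file: 10 × 2.5% × C$34,000.00 = C$8,500.00, capped at 17.5% × C$34,000.00 = C$5,950.00
Failure-to-pay penalty = 1.25% × C$34,000.00 × 10 mo = C$4,250.00
Interest: C$34,000.00 × ((1 + 0.01)^10 − 1) = C$34,000.00 × 0.1046221… = C$3,557.1523…
Total = C$34,000.00 + C$10,200.0000 + C$3,557.1523… = C$47,757.15

C$47,757.15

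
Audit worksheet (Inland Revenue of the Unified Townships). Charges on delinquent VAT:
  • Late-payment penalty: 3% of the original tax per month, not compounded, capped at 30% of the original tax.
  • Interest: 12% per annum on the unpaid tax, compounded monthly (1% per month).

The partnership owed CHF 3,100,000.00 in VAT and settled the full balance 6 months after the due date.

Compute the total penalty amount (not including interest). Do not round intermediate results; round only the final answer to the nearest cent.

Penalty: 6 × 3% × CHF 3,100,000.00 = CHF 558,000.00 (below the 30% cap of CHF 930,000.00)

CHF 558,000.00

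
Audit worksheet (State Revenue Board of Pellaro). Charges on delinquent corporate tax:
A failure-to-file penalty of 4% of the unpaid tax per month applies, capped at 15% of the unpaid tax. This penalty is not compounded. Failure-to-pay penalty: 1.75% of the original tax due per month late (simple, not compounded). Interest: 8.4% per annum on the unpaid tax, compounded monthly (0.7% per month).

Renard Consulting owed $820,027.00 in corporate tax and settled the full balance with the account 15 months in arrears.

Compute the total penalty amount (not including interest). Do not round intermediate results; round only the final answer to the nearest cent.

$338,261.14

Failure-to-file: 15 × 4% × $820,027.00 = $492,016.20, capped at 15% × $820,027.00 = $123,004.05
Failure-to-pay penalty = 1.75% × $820,027.00 × 15 mo = $215,257.09…
Total penalty = $123,004.05 + $215,257.09… = $338,261.14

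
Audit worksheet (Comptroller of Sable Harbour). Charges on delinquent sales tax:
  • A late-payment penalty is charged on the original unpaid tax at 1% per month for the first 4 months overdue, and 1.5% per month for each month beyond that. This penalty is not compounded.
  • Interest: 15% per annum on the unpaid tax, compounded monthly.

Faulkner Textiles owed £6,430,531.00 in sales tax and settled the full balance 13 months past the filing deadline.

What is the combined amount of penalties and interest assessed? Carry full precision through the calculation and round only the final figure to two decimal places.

£2,252,383.18

Penalty, months 1–4: 4 × 1% × £6,430,531.00 = £257,221.24
Penalty, months 5–13: 9 × 1.5% × £6,430,531.00 = £868,121.69…
Interest (15%/yr ÷ 12 = 1.25%/month): £6,430,531.00 × ((1 + 0.0125)^13 − 1) = £1,127,040.2585…
Penalties + interest = £1,125,342.9250 + £1,127,040.2585… = £2,252,383.18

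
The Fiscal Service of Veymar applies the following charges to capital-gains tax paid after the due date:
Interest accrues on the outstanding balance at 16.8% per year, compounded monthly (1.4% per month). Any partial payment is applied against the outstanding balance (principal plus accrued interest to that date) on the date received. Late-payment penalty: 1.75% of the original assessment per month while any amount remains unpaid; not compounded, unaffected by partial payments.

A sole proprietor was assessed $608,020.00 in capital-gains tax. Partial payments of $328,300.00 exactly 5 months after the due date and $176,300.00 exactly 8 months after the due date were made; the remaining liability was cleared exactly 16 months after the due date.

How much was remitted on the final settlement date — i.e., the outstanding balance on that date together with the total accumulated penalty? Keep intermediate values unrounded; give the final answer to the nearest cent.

$350,150.13

Balance at month 5: $608,020.0000 × (1 + 0.014)^5 = $651,789.9204…
After $328,300.00 payment: $651,789.9204… − $328,300.00 = $323,489.9204…
Balance at month 8: $323,489.9204… × (1 + 0.014)^3 = $337,267.5968…
After $176,300.00 payment: $337,267.5968… − $176,300.00 = $160,967.5968…
Balance at month 16: $160,967.5968… × (1 + 0.014)^8 = $179,904.5304…
Penalty: 16 × 1.75% × $608,020.00 = $170,245.60
Final settlement = outstanding balance + penalty = $179,904.5304… + $170,245.60 = $350,150.13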